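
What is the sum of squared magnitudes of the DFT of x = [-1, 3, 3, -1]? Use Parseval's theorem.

Parseval: Σ|x[n]|² = (1/N)Σ|X[k]|², so Σ|X[k]|² = N·Σ|x[n]|² = 4·20.0000

Σ|X[k]|² = N·Σ|x[n]|² = 4·20.0000 = 80.0000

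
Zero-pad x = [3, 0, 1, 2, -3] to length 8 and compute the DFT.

Original 5-point DFT: [3, -0.3541-2.2654i, 6.3541-2.7144i, 6.3541+2.7144i, -0.3541+2.2654i]
Zero-padded 8-point DFT provides frequency interpolation.

DFT_8([x, 0, ...]) = [3, 4.5858-2.4142i, -1+2i, 7.4142-0.4142i, -1, 7.4142+0.4142i, -1-2i, 4.5858+2.4142i]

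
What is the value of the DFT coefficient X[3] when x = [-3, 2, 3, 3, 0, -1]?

X[3] = Σ(n=0 to 5) x[n] · ω_6^(3n) where ω_6 = e^(-2πi/6)
= (-3)·ω_6^0 + (2)·ω_6^3 + (3)·ω_6^6 + (3)·ω_6^9 + (0)·ω_6^12 + (-1)·ω_6^15

X[3] = -4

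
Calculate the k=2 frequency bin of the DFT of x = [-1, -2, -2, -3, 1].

X[2] = Σ(n=0 to 4) x[n] · ω_5^(2n) where ω_5 = e^(-2πi/5)
= (-1)·ω_5^0 + (-2)·ω_5^2 + (-2)·ω_5^4 + (-3)·ω_5^6 + (1)·ω_5^8

X[2] = -1.7361+2.7144i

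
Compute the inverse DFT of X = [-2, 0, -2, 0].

x[n] = (1/4) Σ(k=0 to 3) X[k] · e^(2πikn/4)

Computing each x[n]:
x[0] = -1
x[1] = 0
x[2] = -1
x[3] = 0

x = [-1, 0, -1, 0]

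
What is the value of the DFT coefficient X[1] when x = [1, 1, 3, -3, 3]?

X[1] = Σ(n=0 to 4) x[n] · ω_5^(1n) where ω_5 = e^(-2πi/5)
= (1)·ω_5^0 + (1)·ω_5^1 + (3)·ω_5^2 + (-3)·ω_5^3 + (3)·ω_5^4

X[1] = 2.2361-1.6246i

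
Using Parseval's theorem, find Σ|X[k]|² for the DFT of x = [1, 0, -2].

Parseval: Σ|x[n]|² = (1/N)Σ|X[k]|², so Σ|X[k]|² = N·Σ|x[n]|² = 3·5.0000

Σ|X[k]|² = N·Σ|x[n]|² = 3·5.0000 = 15.0000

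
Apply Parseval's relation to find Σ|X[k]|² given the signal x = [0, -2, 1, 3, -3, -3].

Parseval: Σ|x[n]|² = (1/N)Σ|X[k]|², so Σ|X[k]|² = N·Σ|x[n]|² = 6·32.0000

Σ|X[k]|² = N·Σ|x[n]|² = 6·32.0000 = 192.0000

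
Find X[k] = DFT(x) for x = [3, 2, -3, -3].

X[k] = Σ(n=0 to 3) x[n] · ω_4^(nk)
where ω_4 = e^(-2πi/4)

Computing each X[k]:
X[0] = -1
X[1] = 6-5i
X[2] = 1
X[3] = 6+5i

X = [-1, 6-5i, 1, 6+5i]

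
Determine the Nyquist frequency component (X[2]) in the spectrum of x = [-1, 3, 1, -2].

X[2] = Σ(n=0 to 3) x[n] · ω_4^(2n) where ω_4 = e^(-2πi/4)
= (-1)·ω_4^0 + (3)·ω_4^2 + (1)·ω_4^4 + (-2)·ω_4^6

X[2] = -1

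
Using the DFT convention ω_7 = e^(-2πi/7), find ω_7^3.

ω_7^3 = e^(-2πi·3/7)
= cos(-2π·3/7) + i·sin(-2π·3/7)
= cos(-6π/7) + i·sin(-6π/7)

ω_7^3 = cos(-6π/7) + i·sin(-6π/7) = -0.9010-0.4339i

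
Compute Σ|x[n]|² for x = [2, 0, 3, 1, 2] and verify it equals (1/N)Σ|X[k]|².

Time domain:
Σ|x[n]|² = |2|² + |0|² + |3|² + |1|² + |2|² = 18.0000

Frequency domain:
(1/5)Σ|X[k]|² = (1/5)(|8|² + |-0.6180+0.7265i|² + |1.6180+3.0777i|² + |1.6180-3.0777i|² + |-0.6180-0.7265i|²) = (1/5)·90.0000 = 18.0000

Both sides agree, confirming Parseval's theorem.

Σ|x[n]|² = (1/N)Σ|X[k]|² = 18.0000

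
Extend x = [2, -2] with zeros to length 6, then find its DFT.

Original 2-point DFT: [0, 4]
Zero-padded 6-point DFT provides frequency interpolation.

DFT_6([x, 0, ...]) = [0, 1.0000+1.7321i, 3.0000+1.7321i, 4, 3.0000-1.7321i, 1.0000-1.7321i]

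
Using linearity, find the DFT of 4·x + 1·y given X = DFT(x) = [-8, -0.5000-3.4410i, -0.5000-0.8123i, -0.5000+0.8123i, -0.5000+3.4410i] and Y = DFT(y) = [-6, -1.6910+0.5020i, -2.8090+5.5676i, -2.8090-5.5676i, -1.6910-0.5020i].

By linearity: DFT(4x + 1y) = 4·DFT(x) + 1·DFT(y)
= 4·[-8, -0.5000-3.4410i, -0.5000-0.8123i, -0.5000+0.8123i, -0.5000+3.4410i] + 1·[-6, -1.6910+0.5020i, -2.8090+5.5676i, -2.8090-5.5676i, -1.6910-0.5020i]

Computing element-wise:
Z[0] = 4·(-8) + 1·(-6) = -38
Z[1] = 4·(-0.5000-3.4410i) + 1·(-1.6910+0.5020i) = -3.6910-13.2620i
Z[2] = 4·(-0.5000-0.8123i) + 1·(-2.8090+5.5676i) = -4.8090+2.3184i
Z[3] = 4·(-0.5000+0.8123i) + 1·(-2.8090-5.5676i) = -4.8090-2.3184i
Z[4] = 4·(-0.5000+3.4410i) + 1·(-1.6910-0.5020i) = -3.6910+13.2620i

DFT(4x + 1y) = 4·X + 1·Y = [-38, -3.6910-13.2620i, -4.8090+2.3184i, -4.8090-2.3184i, -3.6910+13.2620i]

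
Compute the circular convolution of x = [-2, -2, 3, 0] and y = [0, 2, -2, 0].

(x ⊛ y)[n] = Σ(m=0 to 3) x[m] · y[(n-m) mod 4]

Computing each output sample:
(x ⊛ y)[0] = -6
(x ⊛ y)[1] = -4
(x ⊛ y)[2] = 0
(x ⊛ y)[3] = 10

x ⊛ y = [-6, -4, 0, 10]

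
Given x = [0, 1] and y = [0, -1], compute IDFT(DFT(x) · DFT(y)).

(x ⊛ y)[n] = Σ(m=0 to 1) x[m] · y[(n-m) mod 2]

Computing each output sample:
(x ⊛ y)[0] = -1
(x ⊛ y)[1] = 0

x ⊛ y = [-1, 0]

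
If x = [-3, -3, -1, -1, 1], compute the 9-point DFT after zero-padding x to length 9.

Original 5-point DFT: [-7, -2.0000+3.8042i, -2.0000+2.3511i, -2.0000-2.3511i, -2.0000-3.8042i]
Zero-padded 9-point DFT provides frequency interpolation.

DFT_9([x, 0, ...]) = [-7, -5.9115+3.4372i, -1.3152+3.0732i, -2.5000+0.8660i, -0.2733+2.2341i, -0.2733-2.2341i, -2.5000-0.8660i, -1.3152-3.0732i, -5.9115-3.4372i]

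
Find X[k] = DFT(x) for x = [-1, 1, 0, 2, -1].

X[k] = Σ(n=0 to 4) x[n] · ω_5^(nk)
where ω_5 = e^(-2πi/5)

Computing each X[k]:
X[0] = 1
X[1] = -2.6180-0.7265i
X[2] = -0.3820-3.0777i
X[3] = -0.3820+3.0777i
X[4] = -2.6180+0.7265i

X = [1, -2.6180-0.7265i, -0.3820-3.0777i, -0.3820+3.0777i, -2.6180+0.7265i]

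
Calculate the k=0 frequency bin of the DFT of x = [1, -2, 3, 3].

X[0] = Σ(n=0 to 3) x[n] · ω_4^0 = Σ x[n]
= (1) + (-2) + (3) + (3)

X[0] = 5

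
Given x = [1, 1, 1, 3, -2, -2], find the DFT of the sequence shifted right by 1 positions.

Time shift by 1: X_shifted[k] = ω_6^(1k) · X[k]
Shifted x = [-2, 1, 1, 1, 3, -2]

DFT(x[n-1]) = [2, -5.5000-0.8660i, -2.5000-4.3301i, 2, -2.5000+4.3301i, -5.5000+0.8660i]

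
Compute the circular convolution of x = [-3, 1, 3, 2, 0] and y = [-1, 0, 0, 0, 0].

(x ⊛ y)[n] = Σ(m=0 to 4) x[m] · y[(n-m) mod 5]

Computing each output sample:
(x ⊛ y)[0] = 3
(x ⊛ y)[1] = -1
(x ⊛ y)[2] = -3
(x ⊛ y)[3] = -2
(x ⊛ y)[4] = 0

x ⊛ y = [3, -1, -3, -2, 0]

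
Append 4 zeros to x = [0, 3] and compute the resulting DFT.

Original 2-point DFT: [3, -3]
Zero-padded 6-point DFT provides frequency interpolation.

DFT_6([x, 0, ...]) = [3, 1.5000-2.5981i, -1.5000-2.5981i, -3, -1.5000+2.5981i, 1.5000+2.5981i]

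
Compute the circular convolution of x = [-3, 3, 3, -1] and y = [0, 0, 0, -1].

(x ⊛ y)[n] = Σ(m=0 to 3) x[m] · y[(n-m) mod 4]

Computing each output sample:
(x ⊛ y)[0] = -3
(x ⊛ y)[1] = -3
(x ⊛ y)[2] = 1
(x ⊛ y)[3] = 3

x ⊛ y = [-3, -3, 1, 3]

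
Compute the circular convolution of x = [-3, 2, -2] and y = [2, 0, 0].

(x ⊛ y)[n] = Σ(m=0 to 2) x[m] · y[(n-m) mod 3]

Computing each output sample:
(x ⊛ y)[0] = -6
(x ⊛ y)[1] = 4
(x ⊛ y)[2] = -4

x ⊛ y = [-6, 4, -4]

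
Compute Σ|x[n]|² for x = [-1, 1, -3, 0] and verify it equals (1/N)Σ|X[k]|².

Time domain:
Σ|x[n]|² = |-1|² + |1|² + |-3|² + |0|² = 11.0000

Frequency domain:
(1/4)Σ|X[k]|² = (1/4)(|-3|² + |2-1i|² + |-5|² + |2+1i|²) = (1/4)·44.0000 = 11.0000

Both sides agree, confirming Parseval's theorem.

Σ|x[n]|² = (1/N)Σ|X[k]|² = 11.0000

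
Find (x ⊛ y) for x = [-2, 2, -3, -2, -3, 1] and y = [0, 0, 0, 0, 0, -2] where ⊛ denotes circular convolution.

(x ⊛ y)[n] = Σ(m=0 to 5) x[m] · y[(n-m) mod 6]

Computing each output sample:
(x ⊛ y)[0] = -4
(x ⊛ y)[1] = 6
(x ⊛ y)[2] = 4
(x ⊛ y)[3] = 6
(x ⊛ y)[4] = -2
(x ⊛ y)[5] = 4

x ⊛ y = [-4, 6, 4, 6, -2, 4]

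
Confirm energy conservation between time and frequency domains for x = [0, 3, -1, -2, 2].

Time domain:
Σ|x[n]|² = |0|² + |3|² + |-1|² + |-2|² + |2|² = 18.0000

Frequency domain:
(1/5)Σ|X[k]|² = (1/5)(|2|² + |3.9721-1.5388i|² + |-4.9721+0.3633i|² + |-4.9721-0.3633i|² + |3.9721+1.5388i|²) = (1/5)·90.0000 = 18.0000

Both sides agree, confirming Parseval's theorem.

Σ|x[n]|² = (1/N)Σ|X[k]|² = 18.0000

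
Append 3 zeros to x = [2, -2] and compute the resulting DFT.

Original 2-point DFT: [0, 4]
Zero-padded 5-point DFT provides frequency interpolation.

DFT_5([x, 0, ...]) = [0, 1.3820+1.9021i, 3.6180+1.1756i, 3.6180-1.1756i, 1.3820-1.9021i]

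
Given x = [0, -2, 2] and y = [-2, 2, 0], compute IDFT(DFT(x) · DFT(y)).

(x ⊛ y)[n] = Σ(m=0 to 2) x[m] · y[(n-m) mod 3]

Computing each output sample:
(x ⊛ y)[0] = 4
(x ⊛ y)[1] = 4
(x ⊛ y)[2] = -8

x ⊛ y = [4, 4, -8]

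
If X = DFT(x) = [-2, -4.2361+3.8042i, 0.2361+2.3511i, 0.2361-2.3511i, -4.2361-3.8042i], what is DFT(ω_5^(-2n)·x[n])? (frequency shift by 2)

Modulation property: DFT(ω_5^(-2n)·x[n]) = X[(k-2) mod 5], so circularly shift X by 2 positions.

X[k-2] = [0.2361-2.3511i, -4.2361-3.8042i, -2, -4.2361+3.8042i, 0.2361+2.3511i]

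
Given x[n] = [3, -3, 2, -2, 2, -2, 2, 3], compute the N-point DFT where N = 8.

X[k] = Σ(n=0 to 7) x[n] · ω_8^(nk)
where ω_8 = e^(-2πi/8)

Computing each X[k]:
X[0] = 5
X[1] = 3.8284+4.2426i
X[2] = 1+6i
X[3] = -1.8284+4.2426i
X[4] = 13
X[5] = -1.8284-4.2426i
X[6] = 1-6i
X[7] = 3.8284-4.2426i

X = [5, 3.8284+4.2426i, 1+6i, -1.8284+4.2426i, 13, -1.8284-4.2426i, 1-6i, 3.8284-4.2426i]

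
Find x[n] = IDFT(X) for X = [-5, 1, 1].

x[n] = (1/3) Σ(k=0 to 2) X[k] · e^(2πikn/3)

Computing each x[n]:
x[0] = -1
x[1] = -2
x[2] = -2

x = [-1, -2, -2]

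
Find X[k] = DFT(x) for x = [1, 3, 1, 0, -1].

X[k] = Σ(n=0 to 4) x[n] · ω_5^(nk)
where ω_5 = e^(-2πi/5)

Computing each X[k]:
X[0] = 4
X[1] = 0.8090-4.3920i
X[2] = -0.3090-1.4001i
X[3] = -0.3090+1.4001i
X[4] = 0.8090+4.3920i

X = [4, 0.8090-4.3920i, -0.3090-1.4001i, -0.3090+1.4001i, 0.8090+4.3920i]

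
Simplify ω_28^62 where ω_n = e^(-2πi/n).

Since ω_28^28 = 1, powers reduce modulo 28.
62 mod 28 = 6
So ω_28^62 = ω_28^6 = e^(-2πi·6/28)

ω_28^62 = ω_28^6 = 0.2225-0.9749i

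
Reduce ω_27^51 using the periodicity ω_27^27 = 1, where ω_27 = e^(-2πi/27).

Since ω_27^27 = 1, powers reduce modulo 27.
51 mod 27 = 24
So ω_27^51 = ω_27^24 = e^(-2πi·24/27)

ω_27^51 = ω_27^24 = 0.7660+0.6428i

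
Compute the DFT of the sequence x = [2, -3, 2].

X[k] = Σ(n=0 to 2) x[n] · ω_3^(nk)
where ω_3 = e^(-2πi/3)

Computing each X[k]:
X[0] = 1
X[1] = 2.5000+4.3301i
X[2] = 2.5000-4.3301i

X = [1, 2.5000+4.3301i, 2.5000-4.3301i]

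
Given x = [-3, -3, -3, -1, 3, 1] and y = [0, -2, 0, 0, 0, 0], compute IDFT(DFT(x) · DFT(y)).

(x ⊛ y)[n] = Σ(m=0 to 5) x[m] · y[(n-m) mod 6]

Computing each output sample:
(x ⊛ y)[0] = -2
(x ⊛ y)[1] = 6
(x ⊛ y)[2] = 6
(x ⊛ y)[3] = 6
(x ⊛ y)[4] = 2
(x ⊛ y)[5] = -6

x ⊛ y = [-2, 6, 6, 6, 2, -6]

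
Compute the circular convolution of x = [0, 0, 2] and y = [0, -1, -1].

(x ⊛ y)[n] = Σ(m=0 to 2) x[m] · y[(n-m) mod 3]

Computing each output sample:
(x ⊛ y)[0] = -2
(x ⊛ y)[1] = -2
(x ⊛ y)[2] = 0

x ⊛ y = [-2, -2, 0]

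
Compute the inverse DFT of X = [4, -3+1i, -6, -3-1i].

x[n] = (1/4) Σ(k=0 to 3) X[k] · e^(2πikn/4)

Computing each x[n]:
x[0] = -2
x[1] = 2
x[2] = 1
x[3] = 3

x = [-2, 2, 1, 3]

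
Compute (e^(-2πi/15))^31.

Since ω_15^15 = 1, powers reduce modulo 15.
31 mod 15 = 1
So ω_15^31 = ω_15^1 = e^(-2πi·1/15)

ω_15^31 = ω_15^1 = 0.9135-0.4067i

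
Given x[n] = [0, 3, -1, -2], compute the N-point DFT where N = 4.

X[k] = Σ(n=0 to 3) x[n] · ω_4^(nk)
where ω_4 = e^(-2πi/4)

Computing each X[k]:
X[0] = 0
X[1] = 1-5i
X[2] = -2
X[3] = 1+5i

X = [0, 1-5i, -2, 1+5i]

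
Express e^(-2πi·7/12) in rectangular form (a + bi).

ω_12^7 = e^(-2πi·7/12)
= cos(-2π·7/12) + i·sin(-2π·7/12)
= cos(-14π/12) + i·sin(-14π/12)

ω_12^7 = cos(-14π/12) + i·sin(-14π/12) = -0.8660+0.5000i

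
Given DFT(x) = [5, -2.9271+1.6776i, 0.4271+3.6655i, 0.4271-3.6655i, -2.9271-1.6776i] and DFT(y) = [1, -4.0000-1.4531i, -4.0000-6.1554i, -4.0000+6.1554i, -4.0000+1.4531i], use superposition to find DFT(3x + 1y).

By linearity: DFT(3x + 1y) = 3·DFT(x) + 1·DFT(y)
= 3·[5, -2.9271+1.6776i, 0.4271+3.6655i, 0.4271-3.6655i, -2.9271-1.6776i] + 1·[1, -4.0000-1.4531i, -4.0000-6.1554i, -4.0000+6.1554i, -4.0000+1.4531i]

Computing element-wise:
Z[0] = 3·(5) + 1·(1) = 16
Z[1] = 3·(-2.9271+1.6776i) + 1·(-4.0000-1.4531i) = -12.7813+3.5797i
Z[2] = 3·(0.4271+3.6655i) + 1·(-4.0000-6.1554i) = -2.7187+4.8411i
Z[3] = 3·(0.4271-3.6655i) + 1·(-4.0000+6.1554i) = -2.7187-4.8411i
Z[4] = 3·(-2.9271-1.6776i) + 1·(-4.0000+1.4531i) = -12.7813-3.5797i

DFT(3x + 1y) = 3·X + 1·Y = [16, -12.7813+3.5797i, -2.7187+4.8411i, -2.7187-4.8411i, -12.7813-3.5797i]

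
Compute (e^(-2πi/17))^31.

Since ω_17^17 = 1, powers reduce modulo 17.
31 mod 17 = 14
So ω_17^31 = ω_17^14 = e^(-2πi·14/17)

ω_17^31 = ω_17^14 = 0.4457+0.8952i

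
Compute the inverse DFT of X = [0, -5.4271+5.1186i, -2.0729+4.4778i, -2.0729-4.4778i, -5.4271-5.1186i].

x[n] = (1/5) Σ(k=0 to 4) X[k] · e^(2πikn/5)

Computing each x[n]:
x[0] = -3
x[1] = -3
x[2] = 2
x[3] = 1
x[4] = 3

x = [-3, -3, 2, 1, 3]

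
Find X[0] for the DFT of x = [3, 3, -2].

X[0] = Σ(n=0 to 2) x[n] · ω_3^0 = Σ x[n]
= (3) + (3) + (-2)

X[0] = 4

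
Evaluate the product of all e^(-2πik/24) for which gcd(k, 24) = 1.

The primitive 24th roots of unity are ω_24^k for k coprime to 24: k ∈ {1, 5, 7, 11, 13, 17, 19, 23}
Their product equals the constant term of the cyclotomic polynomial Φ_24(x) up to sign.
For n ≥ 3, the product of all primitive nth roots of unity is 1. (For n=1 it is 1; for n=2 it is -1.)

1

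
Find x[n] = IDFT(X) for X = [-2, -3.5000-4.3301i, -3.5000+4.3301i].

x[n] = (1/3) Σ(k=0 to 2) X[k] · e^(2πikn/3)

Computing each x[n]:
x[0] = -3
x[1] = 3
x[2] = -2

x = [-3, 3, -2]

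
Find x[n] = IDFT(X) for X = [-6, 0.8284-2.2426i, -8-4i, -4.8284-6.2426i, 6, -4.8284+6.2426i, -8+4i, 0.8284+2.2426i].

x[n] = (1/8) Σ(k=0 to 7) X[k] · e^(2πikn/8)

Computing each x[n]:
x[0] = -3
x[1] = 2
x[2] = 1
x[3] = -2
x[4] = -1
x[5] = -3
x[6] = 3
x[7] = -3

x = [-3, 2, 1, -2, -1, -3, 3, -3]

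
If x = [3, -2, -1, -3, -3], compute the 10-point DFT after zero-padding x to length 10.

Original 5-point DFT: [-6, 4.6910-2.1266i, 5.8090+1.3143i, 5.8090-1.3143i, 4.6910+2.1266i]
Zero-padded 10-point DFT provides frequency interpolation.

DFT_10([x, 0, ...]) = [-6, 4.4271+6.7432i, 4.6910-2.1266i, 1.0729+2.4041i, 5.8090+1.3143i, 4, 5.8090-1.3143i, 1.0729-2.4041i, 4.6910+2.1266i, 4.4271-6.7432i]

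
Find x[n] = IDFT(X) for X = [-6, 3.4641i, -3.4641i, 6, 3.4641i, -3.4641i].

x[n] = (1/6) Σ(k=0 to 5) X[k] · e^(2πikn/6)

Computing each x[n]:
x[0] = 0
x[1] = -2
x[2] = -2
x[3] = -2
x[4] = 2
x[5] = -2

x = [0, -2, -2, -2, 2, -2]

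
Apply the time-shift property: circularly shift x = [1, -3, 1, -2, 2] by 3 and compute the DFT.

Time shift by 3: X_shifted[k] = ω_5^(3k) · X[k]
Shifted x = [1, -2, 2, 1, -3]

DFT(x[n-3]) = [-1, -2.9721-1.5388i, 5.9721+0.3633i, 5.9721-0.3633i, -2.9721+1.5388i]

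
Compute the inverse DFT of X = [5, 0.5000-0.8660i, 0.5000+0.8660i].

x[n] = (1/3) Σ(k=0 to 2) X[k] · e^(2πikn/3)

Computing each x[n]:
x[0] = 2
x[1] = 2
x[2] = 1

x = [2, 2, 1]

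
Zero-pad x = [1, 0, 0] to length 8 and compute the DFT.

Original 3-point DFT: [1, 1, 1]
Zero-padded 8-point DFT provides frequency interpolation.

DFT_8([x, 0, ...]) = [1, 1, 1, 1, 1, 1, 1, 1]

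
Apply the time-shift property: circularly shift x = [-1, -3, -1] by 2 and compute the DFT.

Time shift by 2: X_shifted[k] = ω_3^(2k) · X[k]
Shifted x = [-3, -1, -1]

DFT(x[n-2]) = [-5, -2, -2]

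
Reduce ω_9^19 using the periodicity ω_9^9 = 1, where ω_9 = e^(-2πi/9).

Since ω_9^9 = 1, powers reduce modulo 9.
19 mod 9 = 1
So ω_9^19 = ω_9^1 = e^(-2πi·1/9)

ω_9^19 = ω_9^1 = 0.7660-0.6428i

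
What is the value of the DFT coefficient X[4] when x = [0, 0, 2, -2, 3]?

X[4] = Σ(n=0 to 4) x[n] · ω_5^(4n) where ω_5 = e^(-2πi/5)
= (0)·ω_5^0 + (0)·ω_5^4 + (2)·ω_5^8 + (-2)·ω_5^12 + (3)·ω_5^16

X[4] = 0.9271-0.5020i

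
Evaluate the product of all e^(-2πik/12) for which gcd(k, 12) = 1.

The primitive 12th roots of unity are ω_12^k for k coprime to 12: k ∈ {1, 5, 7, 11}
Their product equals the constant term of the cyclotomic polynomial Φ_12(x) up to sign.
For n ≥ 3, the product of all primitive nth roots of unity is 1. (For n=1 it is 1; for n=2 it is -1.)

1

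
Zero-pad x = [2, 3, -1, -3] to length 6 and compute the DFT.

Original 4-point DFT: [1, 3-6i, 1, 3+6i]
Zero-padded 6-point DFT provides frequency interpolation.

DFT_6([x, 0, ...]) = [1, 7.0000-1.7321i, -2.0000-3.4641i, 1, -2.0000+3.4641i, 7.0000+1.7321i]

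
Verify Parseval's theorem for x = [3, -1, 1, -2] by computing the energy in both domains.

Time domain:
Σ|x[n]|² = |3|² + |-1|² + |1|² + |-2|² = 15.0000

Frequency domain:
(1/4)Σ|X[k]|² = (1/4)(|1|² + |2-1i|² + |7|² + |2+1i|²) = (1/4)·60.0000 = 15.0000

Both sides agree, confirming Parseval's theorem.

Σ|x[n]|² = (1/N)Σ|X[k]|² = 15.0000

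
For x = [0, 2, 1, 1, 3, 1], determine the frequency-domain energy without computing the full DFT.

Parseval: Σ|x[n]|² = (1/N)Σ|X[k]|², so Σ|X[k]|² = N·Σ|x[n]|² = 6·16.0000

Σ|X[k]|² = N·Σ|x[n]|² = 6·16.0000 = 96.0000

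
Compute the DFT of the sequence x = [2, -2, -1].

X[k] = Σ(n=0 to 2) x[n] · ω_3^(nk)
where ω_3 = e^(-2πi/3)

Computing each X[k]:
X[0] = -1
X[1] = 3.5000+0.8660i
X[2] = 3.5000-0.8660i

X = [-1, 3.5000+0.8660i, 3.5000-0.8660i]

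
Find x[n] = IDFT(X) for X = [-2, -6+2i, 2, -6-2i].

x[n] = (1/4) Σ(k=0 to 3) X[k] · e^(2πikn/4)

Computing each x[n]:
x[0] = -3
x[1] = -2
x[2] = 3
x[3] = 0

x = [-3, -2, 3, 0]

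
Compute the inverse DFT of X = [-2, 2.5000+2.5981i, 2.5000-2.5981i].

x[n] = (1/3) Σ(k=0 to 2) X[k] · e^(2πikn/3)

Computing each x[n]:
x[0] = 1
x[1] = -3
x[2] = 0

x = [1, -3, 0]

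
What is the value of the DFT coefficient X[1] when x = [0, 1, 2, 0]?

X[1] = Σ(n=0 to 3) x[n] · ω_4^(1n) where ω_4 = e^(-2πi/4)
= (0)·ω_4^0 + (1)·ω_4^1 + (2)·ω_4^2 + (0)·ω_4^3

X[1] = -2-1i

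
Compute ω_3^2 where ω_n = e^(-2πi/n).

ω_3^2 = e^(-2πi·2/3)
= cos(-2π·2/3) + i·sin(-2π·2/3)
= cos(-4π/3) + i·sin(-4π/3)

ω_3^2 = cos(-4π/3) + i·sin(-4π/3) = -0.5000+0.8660i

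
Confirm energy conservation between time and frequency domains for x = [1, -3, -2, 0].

Time domain:
Σ|x[n]|² = |1|² + |-3|² + |-2|² + |0|² = 14.0000

Frequency domain:
(1/4)Σ|X[k]|² = (1/4)(|-4|² + |3+3i|² + |2|² + |3-3i|²) = (1/4)·56.0000 = 14.0000

Both sides agree, confirming Parseval's theorem.

Σ|x[n]|² = (1/N)Σ|X[k]|² = 14.0000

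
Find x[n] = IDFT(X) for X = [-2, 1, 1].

x[n] = (1/3) Σ(k=0 to 2) X[k] · e^(2πikn/3)

Computing each x[n]:
x[0] = 0
x[1] = -1
x[2] = -1

x = [0, -1, -1]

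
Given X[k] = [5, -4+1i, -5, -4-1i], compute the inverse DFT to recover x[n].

x[n] = (1/4) Σ(k=0 to 3) X[k] · e^(2πikn/4)

Computing each x[n]:
x[0] = -2
x[1] = 2
x[2] = 2
x[3] = 3

x = [-2, 2, 2, 3]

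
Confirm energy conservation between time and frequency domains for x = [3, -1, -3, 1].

Time domain:
Σ|x[n]|² = |3|² + |-1|² + |-3|² + |1|² = 20.0000

Frequency domain:
(1/4)Σ|X[k]|² = (1/4)(|0|² + |6+2i|² + |0|² + |6-2i|²) = (1/4)·80.0000 = 20.0000

Both sides agree, confirming Parseval's theorem.

Σ|x[n]|² = (1/N)Σ|X[k]|² = 20.0000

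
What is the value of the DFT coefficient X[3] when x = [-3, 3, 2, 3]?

X[3] = Σ(n=0 to 3) x[n] · ω_4^(3n) where ω_4 = e^(-2πi/4)
= (-3)·ω_4^0 + (3)·ω_4^3 + (2)·ω_4^6 + (3)·ω_4^9

X[3] = -5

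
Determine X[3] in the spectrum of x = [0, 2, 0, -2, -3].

X[3] = Σ(n=0 to 4) x[n] · ω_5^(3n) where ω_5 = e^(-2πi/5)
= (0)·ω_5^0 + (2)·ω_5^3 + (0)·ω_5^6 + (-2)·ω_5^9 + (-3)·ω_5^12

X[3] = 0.1910+1.0368i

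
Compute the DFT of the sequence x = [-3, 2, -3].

X[k] = Σ(n=0 to 2) x[n] · ω_3^(nk)
where ω_3 = e^(-2πi/3)

Computing each X[k]:
X[0] = -4
X[1] = -2.5000-4.3301i
X[2] = -2.5000+4.3301i

X = [-4, -2.5000-4.3301i, -2.5000+4.3301i]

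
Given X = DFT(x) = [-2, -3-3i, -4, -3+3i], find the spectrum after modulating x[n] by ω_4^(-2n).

Modulation property: DFT(ω_4^(-2n)·x[n]) = X[(k-2) mod 4], so circularly shift X by 2 positions.

X[k-2] = [-4, -3+3i, -2, -3-3i]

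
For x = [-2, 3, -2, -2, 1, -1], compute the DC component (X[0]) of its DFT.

X[0] = Σ(n=0 to 5) x[n] · ω_6^0 = Σ x[n]
= (-2) + (3) + (-2) + (-2) + (1) + (-1)

X[0] = -3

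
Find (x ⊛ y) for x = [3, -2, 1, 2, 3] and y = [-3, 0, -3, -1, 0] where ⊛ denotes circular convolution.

(x ⊛ y)[n] = Σ(m=0 to 4) x[m] · y[(n-m) mod 5]

Computing each output sample:
(x ⊛ y)[0] = -16
(x ⊛ y)[1] = -5
(x ⊛ y)[2] = -15
(x ⊛ y)[3] = -3
(x ⊛ y)[4] = -10

x ⊛ y = [-16, -5, -15, -3, -10]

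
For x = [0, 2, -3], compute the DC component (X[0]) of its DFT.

X[0] = Σ(n=0 to 2) x[n] · ω_3^0 = Σ x[n]
= (0) + (2) + (-3)

X[0] = -1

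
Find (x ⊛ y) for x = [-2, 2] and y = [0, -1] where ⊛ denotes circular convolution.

(x ⊛ y)[n] = Σ(m=0 to 1) x[m] · y[(n-m) mod 2]

Computing each output sample:
(x ⊛ y)[0] = -2
(x ⊛ y)[1] = 2

x ⊛ y = [-2, 2]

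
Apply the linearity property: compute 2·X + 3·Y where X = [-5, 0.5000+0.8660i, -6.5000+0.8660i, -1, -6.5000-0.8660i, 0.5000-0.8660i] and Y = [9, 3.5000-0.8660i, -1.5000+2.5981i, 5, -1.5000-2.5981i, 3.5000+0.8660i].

By linearity: DFT(2x + 3y) = 2·DFT(x) + 3·DFT(y)
= 2·[-5, 0.5000+0.8660i, -6.5000+0.8660i, -1, -6.5000-0.8660i, 0.5000-0.8660i] + 3·[9, 3.5000-0.8660i, -1.5000+2.5981i, 5, -1.5000-2.5981i, 3.5000+0.8660i]

Computing element-wise:
Z[0] = 2·(-5) + 3·(9) = 17
Z[1] = 2·(0.5000+0.8660i) + 3·(3.5000-0.8660i) = 11.5000-0.8660i
Z[2] = 2·(-6.5000+0.8660i) + 3·(-1.5000+2.5981i) = -17.5000+9.5263i
Z[3] = 2·(-1) + 3·(5) = 13
Z[4] = 2·(-6.5000-0.8660i) + 3·(-1.5000-2.5981i) = -17.5000-9.5263i
Z[5] = 2·(0.5000-0.8660i) + 3·(3.5000+0.8660i) = 11.5000+0.8660i

DFT(2x + 3y) = 2·X + 3·Y = [17, 11.5000-0.8660i, -17.5000+9.5263i, 13, -17.5000-9.5263i, 11.5000+0.8660i]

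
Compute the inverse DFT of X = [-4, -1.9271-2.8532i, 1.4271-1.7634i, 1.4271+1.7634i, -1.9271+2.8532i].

x[n] = (1/5) Σ(k=0 to 4) X[k] · e^(2πikn/5)

Computing each x[n]:
x[0] = -1
x[1] = 0
x[2] = 0
x[3] = 0
x[4] = -3

x = [-1, 0, 0, 0, -3]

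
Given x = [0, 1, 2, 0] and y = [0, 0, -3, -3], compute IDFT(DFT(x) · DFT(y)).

(x ⊛ y)[n] = Σ(m=0 to 3) x[m] · y[(n-m) mod 4]

Computing each output sample:
(x ⊛ y)[0] = -9
(x ⊛ y)[1] = -6
(x ⊛ y)[2] = 0
(x ⊛ y)[3] = -3

x ⊛ y = [-9, -6, 0, -3]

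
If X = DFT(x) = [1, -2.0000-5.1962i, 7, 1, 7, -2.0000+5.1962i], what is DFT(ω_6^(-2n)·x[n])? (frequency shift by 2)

Modulation property: DFT(ω_6^(-2n)·x[n]) = X[(k-2) mod 6], so circularly shift X by 2 positions.

X[k-2] = [7, -2.0000+5.1962i, 1, -2.0000-5.1962i, 7, 1]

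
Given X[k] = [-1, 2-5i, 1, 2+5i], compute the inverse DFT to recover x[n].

x[n] = (1/4) Σ(k=0 to 3) X[k] · e^(2πikn/4)

Computing each x[n]:
x[0] = 1
x[1] = 2
x[2] = -1
x[3] = -3

x = [1, 2, -1, -3]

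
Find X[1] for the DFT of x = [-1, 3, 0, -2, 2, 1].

X[1] = Σ(n=0 to 5) x[n] · ω_6^(1n) where ω_6 = e^(-2πi/6)
= (-1)·ω_6^0 + (3)·ω_6^1 + (0)·ω_6^2 + (-2)·ω_6^3 + (2)·ω_6^4 + (1)·ω_6^5

X[1] = 2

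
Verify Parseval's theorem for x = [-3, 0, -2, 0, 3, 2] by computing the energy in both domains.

Time domain:
Σ|x[n]|² = |-3|² + |0|² + |-2|² + |0|² + |3|² + |2|² = 26.0000

Frequency domain:
(1/6)Σ|X[k]|² = (1/6)(|0|² + |-2.5000+6.0622i|² + |-4.5000-2.5981i|² + |-4|² + |-4.5000+2.5981i|² + |-2.5000-6.0622i|²) = (1/6)·156.0000 = 26.0000

Both sides agree, confirming Parseval's theorem.

Σ|x[n]|² = (1/N)Σ|X[k]|² = 26.0000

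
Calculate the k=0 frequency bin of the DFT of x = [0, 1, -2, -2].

X[0] = Σ(n=0 to 3) x[n] · ω_4^0 = Σ x[n]
= (0) + (1) + (-2) + (-2)

X[0] = -3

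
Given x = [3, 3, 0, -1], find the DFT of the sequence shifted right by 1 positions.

Time shift by 1: X_shifted[k] = ω_4^(1k) · X[k]
Shifted x = [-1, 3, 3, 0]

DFT(x[n-1]) = [5, -4-3i, -1, -4+3i]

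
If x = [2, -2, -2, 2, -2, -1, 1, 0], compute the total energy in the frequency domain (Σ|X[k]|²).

Parseval: Σ|x[n]|² = (1/N)Σ|X[k]|², so Σ|X[k]|² = N·Σ|x[n]|² = 8·22.0000

Σ|X[k]|² = N·Σ|x[n]|² = 8·22.0000 = 176.0000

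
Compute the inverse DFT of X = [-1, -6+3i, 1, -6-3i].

x[n] = (1/4) Σ(k=0 to 3) X[k] · e^(2πikn/4)

Computing each x[n]:
x[0] = -3
x[1] = -2
x[2] = 3
x[3] = 1

x = [-3, -2, 3, 1]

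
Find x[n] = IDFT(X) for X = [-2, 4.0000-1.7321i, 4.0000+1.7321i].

x[n] = (1/3) Σ(k=0 to 2) X[k] · e^(2πikn/3)

Computing each x[n]:
x[0] = 2
x[1] = -1
x[2] = -3

x = [2, -1, -3]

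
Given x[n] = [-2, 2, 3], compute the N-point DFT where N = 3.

X[k] = Σ(n=0 to 2) x[n] · ω_3^(nk)
where ω_3 = e^(-2πi/3)

Computing each X[k]:
X[0] = 3
X[1] = -4.5000+0.8660i
X[2] = -4.5000-0.8660i

X = [3, -4.5000+0.8660i, -4.5000-0.8660i]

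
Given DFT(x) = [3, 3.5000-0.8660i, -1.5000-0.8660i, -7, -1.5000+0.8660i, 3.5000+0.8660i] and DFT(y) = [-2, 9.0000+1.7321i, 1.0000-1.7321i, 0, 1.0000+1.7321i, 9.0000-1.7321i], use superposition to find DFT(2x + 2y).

By linearity: DFT(2x + 2y) = 2·DFT(x) + 2·DFT(y)
= 2·[3, 3.5000-0.8660i, -1.5000-0.8660i, -7, -1.5000+0.8660i, 3.5000+0.8660i] + 2·[-2, 9.0000+1.7321i, 1.0000-1.7321i, 0, 1.0000+1.7321i, 9.0000-1.7321i]

Computing element-wise:
Z[0] = 2·(3) + 2·(-2) = 2
Z[1] = 2·(3.5000-0.8660i) + 2·(9.0000+1.7321i) = 25.0000+1.7322i
Z[2] = 2·(-1.5000-0.8660i) + 2·(1.0000-1.7321i) = -1.0000-5.1962i
Z[3] = 2·(-7) + 2·(0) = -14
Z[4] = 2·(-1.5000+0.8660i) + 2·(1.0000+1.7321i) = -1.0000+5.1962i
Z[5] = 2·(3.5000+0.8660i) + 2·(9.0000-1.7321i) = 25.0000-1.7322i

DFT(2x + 2y) = 2·X + 2·Y = [2, 25.0000+1.7322i, -1.0000-5.1962i, -14, -1.0000+5.1962i, 25.0000-1.7322i]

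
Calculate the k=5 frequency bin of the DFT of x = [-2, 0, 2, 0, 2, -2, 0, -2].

X[5] = Σ(n=0 to 7) x[n] · ω_8^(5n) where ω_8 = e^(-2πi/8)
= (-2)·ω_8^0 + (0)·ω_8^5 + (2)·ω_8^10 + (0)·ω_8^15 + (2)·ω_8^20 + (-2)·ω_8^25 + (0)·ω_8^30 + (-2)·ω_8^35

X[5] = -4.0000+0.8284i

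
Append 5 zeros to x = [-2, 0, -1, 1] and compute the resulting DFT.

Original 4-point DFT: [-2, -1+1i, -4, -1-1i]
Zero-padded 9-point DFT provides frequency interpolation.

DFT_9([x, 0, ...]) = [-2, -2.6736+0.1188i, -1.5603+1.2080i, -0.5000-0.8660i, -3.2660-1.5088i, -3.2660+1.5088i, -0.5000+0.8660i, -1.5603-1.2080i, -2.6736-0.1188i]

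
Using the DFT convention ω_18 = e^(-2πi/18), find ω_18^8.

ω_18^8 = e^(-2πi·8/18)
= cos(-2π·8/18) + i·sin(-2π·8/18)
= cos(-16π/18) + i·sin(-16π/18)

ω_18^8 = cos(-16π/18) + i·sin(-16π/18) = -0.9397-0.3420i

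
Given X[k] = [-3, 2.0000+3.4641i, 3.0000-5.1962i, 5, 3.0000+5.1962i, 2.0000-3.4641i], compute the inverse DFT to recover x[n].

x[n] = (1/6) Σ(k=0 to 5) X[k] · e^(2πikn/6)

Computing each x[n]:
x[0] = 2
x[1] = -1
x[2] = -3
x[3] = -1
x[4] = 2
x[5] = -2

x = [2, -1, -3, -1, 2, -2]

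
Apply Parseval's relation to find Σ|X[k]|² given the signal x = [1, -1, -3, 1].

Parseval: Σ|x[n]|² = (1/N)Σ|X[k]|², so Σ|X[k]|² = N·Σ|x[n]|² = 4·12.0000

Σ|X[k]|² = N·Σ|x[n]|² = 4·12.0000 = 48.0000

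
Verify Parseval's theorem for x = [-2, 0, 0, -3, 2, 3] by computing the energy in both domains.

Time domain:
Σ|x[n]|² = |-2|² + |0|² + |0|² + |-3|² + |2|² + |3|² = 26.0000

Frequency domain:
(1/6)Σ|X[k]|² = (1/6)(|0|² + |1.5000+4.3301i|² + |-7.5000+0.8660i|² + |0|² + |-7.5000-0.8660i|² + |1.5000-4.3301i|²) = (1/6)·156.0000 = 26.0000

Both sides agree, confirming Parseval's theorem.

Σ|x[n]|² = (1/N)Σ|X[k]|² = 26.0000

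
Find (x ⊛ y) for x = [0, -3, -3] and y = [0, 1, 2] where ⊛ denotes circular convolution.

(x ⊛ y)[n] = Σ(m=0 to 2) x[m] · y[(n-m) mod 3]

Computing each output sample:
(x ⊛ y)[0] = -9
(x ⊛ y)[1] = -6
(x ⊛ y)[2] = -3

x ⊛ y = [-9, -6, -3]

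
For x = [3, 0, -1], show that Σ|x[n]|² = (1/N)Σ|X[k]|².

Time domain:
Σ|x[n]|² = |3|² + |0|² + |-1|² = 10.0000

Frequency domain:
(1/3)Σ|X[k]|² = (1/3)(|2|² + |3.5000-0.8660i|² + |3.5000+0.8660i|²) = (1/3)·30.0000 = 10.0000

Both sides agree, confirming Parseval's theorem.

Σ|x[n]|² = (1/N)Σ|X[k]|² = 10.0000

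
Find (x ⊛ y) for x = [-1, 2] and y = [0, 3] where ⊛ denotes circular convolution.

(x ⊛ y)[n] = Σ(m=0 to 1) x[m] · y[(n-m) mod 2]

Computing each output sample:
(x ⊛ y)[0] = 6
(x ⊛ y)[1] = -3

x ⊛ y = [6, -3]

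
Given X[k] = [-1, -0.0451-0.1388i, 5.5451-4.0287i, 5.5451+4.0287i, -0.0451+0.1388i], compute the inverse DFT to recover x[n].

x[n] = (1/5) Σ(k=0 to 4) X[k] · e^(2πikn/5)

Computing each x[n]:
x[0] = 2
x[1] = -1
x[2] = -1
x[3] = 2
x[4] = -3

x = [2, -1, -1, 2, -3]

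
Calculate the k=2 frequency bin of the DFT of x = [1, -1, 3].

X[2] = Σ(n=0 to 2) x[n] · ω_3^(2n) where ω_3 = e^(-2πi/3)
= (1)·ω_3^0 + (-1)·ω_3^2 + (3)·ω_3^4

X[2] = -3.4641i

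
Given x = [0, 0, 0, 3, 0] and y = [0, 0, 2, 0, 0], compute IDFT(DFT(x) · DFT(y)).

(x ⊛ y)[n] = Σ(m=0 to 4) x[m] · y[(n-m) mod 5]

Computing each output sample:
(x ⊛ y)[0] = 6
(x ⊛ y)[1] = 0
(x ⊛ y)[2] = 0
(x ⊛ y)[3] = 0
(x ⊛ y)[4] = 0

x ⊛ y = [6, 0, 0, 0, 0]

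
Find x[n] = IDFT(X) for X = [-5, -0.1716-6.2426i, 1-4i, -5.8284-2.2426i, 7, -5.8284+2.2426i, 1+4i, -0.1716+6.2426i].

x[n] = (1/8) Σ(k=0 to 7) X[k] · e^(2πikn/8)

Computing each x[n]:
x[0] = -1
x[1] = 2
x[2] = 1
x[3] = -2
x[4] = 2
x[5] = -3
x[6] = -1
x[7] = -3

x = [-1, 2, 1, -2, 2, -3, -1, -3]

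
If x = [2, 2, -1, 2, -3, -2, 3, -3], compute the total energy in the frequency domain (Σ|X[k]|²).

Parseval: Σ|x[n]|² = (1/N)Σ|X[k]|², so Σ|X[k]|² = N·Σ|x[n]|² = 8·44.0000

Σ|X[k]|² = N·Σ|x[n]|² = 8·44.0000 = 352.0000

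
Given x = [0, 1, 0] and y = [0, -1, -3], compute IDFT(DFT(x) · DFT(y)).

(x ⊛ y)[n] = Σ(m=0 to 2) x[m] · y[(n-m) mod 3]

Computing each output sample:
(x ⊛ y)[0] = -3
(x ⊛ y)[1] = 0
(x ⊛ y)[2] = -1

x ⊛ y = [-3, 0, -1]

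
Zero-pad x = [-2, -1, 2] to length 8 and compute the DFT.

Original 3-point DFT: [-1, -2.5000+2.5981i, -2.5000-2.5981i]
Zero-padded 8-point DFT provides frequency interpolation.

DFT_8([x, 0, ...]) = [-1, -2.7071-1.2929i, -4+1i, -1.2929+2.7071i, 1, -1.2929-2.7071i, -4-1i, -2.7071+1.2929i]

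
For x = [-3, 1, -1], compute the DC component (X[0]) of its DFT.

X[0] = Σ(n=0 to 2) x[n] · ω_3^0 = Σ x[n]
= (-3) + (1) + (-1)

X[0] = -3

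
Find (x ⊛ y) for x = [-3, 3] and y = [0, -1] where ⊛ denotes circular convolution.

(x ⊛ y)[n] = Σ(m=0 to 1) x[m] · y[(n-m) mod 2]

Computing each output sample:
(x ⊛ y)[0] = -3
(x ⊛ y)[1] = 3

x ⊛ y = [-3, 3]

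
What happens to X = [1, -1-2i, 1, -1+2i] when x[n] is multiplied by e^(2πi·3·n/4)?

Modulation property: DFT(ω_4^(-3n)·x[n]) = X[(k-3) mod 4], so circularly shift X by 3 positions.

X[k-3] = [-1-2i, 1, -1+2i, 1]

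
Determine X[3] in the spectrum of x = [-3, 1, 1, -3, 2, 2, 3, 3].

X[3] = Σ(n=0 to 7) x[n] · ω_8^(3n) where ω_8 = e^(-2πi/8)
= (-3)·ω_8^0 + (1)·ω_8^3 + (1)·ω_8^6 + (-3)·ω_8^9 + (2)·ω_8^12 + (2)·ω_8^15 + (3)·ω_8^18 + (3)·ω_8^21

X[3] = -8.5355+2.9497i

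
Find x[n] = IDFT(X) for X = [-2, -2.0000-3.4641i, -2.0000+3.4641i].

x[n] = (1/3) Σ(k=0 to 2) X[k] · e^(2πikn/3)

Computing each x[n]:
x[0] = -2
x[1] = 2
x[2] = -2

x = [-2, 2, -2]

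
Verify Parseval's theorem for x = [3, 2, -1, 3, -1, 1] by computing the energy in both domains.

Time domain:
Σ|x[n]|² = |3|² + |2|² + |-1|² + |3|² + |-1|² + |1|² = 25.0000

Frequency domain:
(1/6)Σ|X[k]|² = (1/6)(|7|² + |2.5000-0.8660i|² + |5.5000-0.8660i|² + |-5|² + |5.5000+0.8660i|² + |2.5000+0.8660i|²) = (1/6)·150.0000 = 25.0000

Both sides agree, confirming Parseval's theorem.

Σ|x[n]|² = (1/N)Σ|X[k]|² = 25.0000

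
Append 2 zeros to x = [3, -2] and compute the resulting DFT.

Original 2-point DFT: [1, 5]
Zero-padded 4-point DFT provides frequency interpolation.

DFT_4([x, 0, ...]) = [1, 3+2i, 5, 3-2i]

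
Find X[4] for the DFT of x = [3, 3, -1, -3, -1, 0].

X[4] = Σ(n=0 to 5) x[n] · ω_6^(4n) where ω_6 = e^(-2πi/6)
= (3)·ω_6^0 + (3)·ω_6^4 + (-1)·ω_6^8 + (-3)·ω_6^12 + (-1)·ω_6^16 + (0)·ω_6^20

X[4] = -0.5000+2.5981i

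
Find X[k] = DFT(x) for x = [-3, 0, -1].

X[k] = Σ(n=0 to 2) x[n] · ω_3^(nk)
where ω_3 = e^(-2πi/3)

Computing each X[k]:
X[0] = -4
X[1] = -2.5000-0.8660i
X[2] = -2.5000+0.8660i

X = [-4, -2.5000-0.8660i, -2.5000+0.8660i]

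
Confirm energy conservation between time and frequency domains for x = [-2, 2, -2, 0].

Time domain:
Σ|x[n]|² = |-2|² + |2|² + |-2|² + |0|² = 12.0000

Frequency domain:
(1/4)Σ|X[k]|² = (1/4)(|-2|² + |-2i|² + |-6|² + |2i|²) = (1/4)·48.0000 = 12.0000

Both sides agree, confirming Parseval's theorem.

Σ|x[n]|² = (1/N)Σ|X[k]|² = 12.0000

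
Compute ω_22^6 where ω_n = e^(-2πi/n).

ω_22^6 = e^(-2πi·6/22)
= cos(-2π·6/22) + i·sin(-2π·6/22)
= cos(-12π/22) + i·sin(-12π/22)

ω_22^6 = cos(-12π/22) + i·sin(-12π/22) = -0.1423-0.9898i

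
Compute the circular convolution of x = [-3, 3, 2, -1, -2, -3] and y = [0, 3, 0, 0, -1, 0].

(x ⊛ y)[n] = Σ(m=0 to 5) x[m] · y[(n-m) mod 6]

Computing each output sample:
(x ⊛ y)[0] = -11
(x ⊛ y)[1] = -8
(x ⊛ y)[2] = 11
(x ⊛ y)[3] = 9
(x ⊛ y)[4] = 0
(x ⊛ y)[5] = -9

x ⊛ y = [-11, -8, 11, 9, 0, -9]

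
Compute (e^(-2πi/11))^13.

Since ω_11^11 = 1, powers reduce modulo 11.
13 mod 11 = 2
So ω_11^13 = ω_11^2 = e^(-2πi·2/11)

ω_11^13 = ω_11^2 = 0.4154-0.9096i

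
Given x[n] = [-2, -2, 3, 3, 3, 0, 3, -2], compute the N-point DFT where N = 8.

X[k] = Σ(n=0 to 7) x[n] · ω_8^(nk)
where ω_8 = e^(-2πi/8)

Computing each X[k]:
X[0] = 6
X[1] = -9.9497-2.1213i
X[2] = -5+3i
X[3] = -0.0503-2.1213i
X[4] = 8
X[5] = -0.0503+2.1213i
X[6] = -5-3i
X[7] = -9.9497+2.1213i

X = [6, -9.9497-2.1213i, -5+3i, -0.0503-2.1213i, 8, -0.0503+2.1213i, -5-3i, -9.9497+2.1213i]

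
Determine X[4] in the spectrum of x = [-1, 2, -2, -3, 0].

X[4] = Σ(n=0 to 4) x[n] · ω_5^(4n) where ω_5 = e^(-2πi/5)
= (-1)·ω_5^0 + (2)·ω_5^4 + (-2)·ω_5^8 + (-3)·ω_5^12 + (0)·ω_5^16

X[4] = 3.6631+2.4899i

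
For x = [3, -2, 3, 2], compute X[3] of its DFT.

X[3] = Σ(n=0 to 3) x[n] · ω_4^(3n) where ω_4 = e^(-2πi/4)
= (3)·ω_4^0 + (-2)·ω_4^3 + (3)·ω_4^6 + (2)·ω_4^9

X[3] = -4i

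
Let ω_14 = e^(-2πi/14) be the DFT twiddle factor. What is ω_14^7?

ω_14^7 = e^(-2πi·7/14)
= cos(-2π·7/14) + i·sin(-2π·7/14)
= cos(-14π/14) + i·sin(-14π/14)

ω_14^7 = cos(-14π/14) + i·sin(-14π/14) = -1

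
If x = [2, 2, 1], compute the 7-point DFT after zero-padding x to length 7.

Original 3-point DFT: [5, 0.5000-0.8660i, 0.5000+0.8660i]
Zero-padded 7-point DFT provides frequency interpolation.

DFT_7([x, 0, ...]) = [5, 3.0245-2.5386i, 0.6540-1.5160i, 0.8216-0.0859i, 0.8216+0.0859i, 0.6540+1.5160i, 3.0245+2.5386i]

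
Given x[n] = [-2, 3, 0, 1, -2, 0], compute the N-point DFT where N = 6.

X[k] = Σ(n=0 to 5) x[n] · ω_6^(nk)
where ω_6 = e^(-2πi/6)

Computing each X[k]:
X[0] = 0
X[1] = -0.5000-4.3301i
X[2] = -1.5000-0.8660i
X[3] = -8
X[4] = -1.5000+0.8660i
X[5] = -0.5000+4.3301i

X = [0, -0.5000-4.3301i, -1.5000-0.8660i, -8, -1.5000+0.8660i, -0.5000+4.3301i]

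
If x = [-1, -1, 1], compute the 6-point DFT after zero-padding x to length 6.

Original 3-point DFT: [-1, -1.0000+1.7321i, -1.0000-1.7321i]
Zero-padded 6-point DFT provides frequency interpolation.

DFT_6([x, 0, ...]) = [-1, -2, -1.0000+1.7321i, 1, -1.0000-1.7321i, -2]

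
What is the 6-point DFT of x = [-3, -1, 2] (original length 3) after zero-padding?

Original 3-point DFT: [-2, -3.5000+2.5981i, -3.5000-2.5981i]
Zero-padded 6-point DFT provides frequency interpolation.

DFT_6([x, 0, ...]) = [-2, -4.5000-0.8660i, -3.5000+2.5981i, 0, -3.5000-2.5981i, -4.5000+0.8660i]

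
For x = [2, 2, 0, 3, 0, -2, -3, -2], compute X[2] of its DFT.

X[2] = Σ(n=0 to 7) x[n] · ω_8^(2n) where ω_8 = e^(-2πi/8)
= (2)·ω_8^0 + (2)·ω_8^2 + (0)·ω_8^4 + (3)·ω_8^6 + (0)·ω_8^8 + (-2)·ω_8^10 + (-3)·ω_8^12 + (-2)·ω_8^14

X[2] = 5+1i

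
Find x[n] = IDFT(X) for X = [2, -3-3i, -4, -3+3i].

x[n] = (1/4) Σ(k=0 to 3) X[k] · e^(2πikn/4)

Computing each x[n]:
x[0] = -2
x[1] = 3
x[2] = 1
x[3] = 0

x = [-2, 3, 1, 0]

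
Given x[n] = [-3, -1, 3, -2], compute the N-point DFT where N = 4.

X[k] = Σ(n=0 to 3) x[n] · ω_4^(nk)
where ω_4 = e^(-2πi/4)

Computing each X[k]:
X[0] = -3
X[1] = -6-1i
X[2] = 3
X[3] = -6+1i

X = [-3, -6-1i, 3, -6+1i]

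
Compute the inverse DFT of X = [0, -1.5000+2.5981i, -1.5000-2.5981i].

x[n] = (1/3) Σ(k=0 to 2) X[k] · e^(2πikn/3)

Computing each x[n]:
x[0] = -1
x[1] = -1
x[2] = 2

x = [-1, -1, 2]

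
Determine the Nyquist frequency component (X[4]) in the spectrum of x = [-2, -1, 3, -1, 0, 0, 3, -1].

X[4] = Σ(n=0 to 7) x[n] · ω_8^(4n) where ω_8 = e^(-2πi/8)
= (-2)·ω_8^0 + (-1)·ω_8^4 + (3)·ω_8^8 + (-1)·ω_8^12 + (0)·ω_8^16 + (0)·ω_8^20 + (3)·ω_8^24 + (-1)·ω_8^28

X[4] = 7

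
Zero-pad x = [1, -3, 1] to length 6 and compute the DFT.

Original 3-point DFT: [-1, 2.0000+3.4641i, 2.0000-3.4641i]
Zero-padded 6-point DFT provides frequency interpolation.

DFT_6([x, 0, ...]) = [-1, -1.0000+1.7321i, 2.0000+3.4641i, 5, 2.0000-3.4641i, -1.0000-1.7321i]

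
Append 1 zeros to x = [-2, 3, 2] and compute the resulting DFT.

Original 3-point DFT: [3, -4.5000-0.8660i, -4.5000+0.8660i]
Zero-padded 4-point DFT provides frequency interpolation.

DFT_4([x, 0, ...]) = [3, -4-3i, -3, -4+3i]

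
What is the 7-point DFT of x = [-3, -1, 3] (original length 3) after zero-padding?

Original 3-point DFT: [-1, -4.0000+3.4641i, -4.0000-3.4641i]
Zero-padded 7-point DFT provides frequency interpolation.

DFT_7([x, 0, ...]) = [-1, -4.2911-2.1430i, -5.4804+2.2766i, -0.2286+2.7794i, -0.2286-2.7794i, -5.4804-2.2766i, -4.2911+2.1430i]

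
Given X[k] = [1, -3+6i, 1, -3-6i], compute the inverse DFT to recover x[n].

x[n] = (1/4) Σ(k=0 to 3) X[k] · e^(2πikn/4)

Computing each x[n]:
x[0] = -1
x[1] = -3
x[2] = 2
x[3] = 3

x = [-1, -3, 2, 3]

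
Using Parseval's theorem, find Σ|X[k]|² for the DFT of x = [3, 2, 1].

Parseval: Σ|x[n]|² = (1/N)Σ|X[k]|², so Σ|X[k]|² = N·Σ|x[n]|² = 3·14.0000

Σ|X[k]|² = N·Σ|x[n]|² = 3·14.0000 = 42.0000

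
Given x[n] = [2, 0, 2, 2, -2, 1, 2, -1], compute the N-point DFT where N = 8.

X[k] = Σ(n=0 to 7) x[n] · ω_8^(nk)
where ω_8 = e^(-2πi/8)

Computing each X[k]:
X[0] = 6
X[1] = 1.1716-1.4142i
X[2] = -4
X[3] = 6.8284-1.4142i
X[4] = 2
X[5] = 6.8284+1.4142i
X[6] = -4
X[7] = 1.1716+1.4142i

X = [6, 1.1716-1.4142i, -4, 6.8284-1.4142i, 2, 6.8284+1.4142i, -4, 1.1716+1.4142i]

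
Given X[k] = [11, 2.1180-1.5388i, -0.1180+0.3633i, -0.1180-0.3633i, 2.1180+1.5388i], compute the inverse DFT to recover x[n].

x[n] = (1/5) Σ(k=0 to 4) X[k] · e^(2πikn/5)

Computing each x[n]:
x[0] = 3
x[1] = 3
x[2] = 2
x[3] = 1
x[4] = 2

x = [3, 3, 2, 1, 2]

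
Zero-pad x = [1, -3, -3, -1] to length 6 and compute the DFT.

Original 4-point DFT: [-6, 4+2i, 2, 4-2i]
Zero-padded 6-point DFT provides frequency interpolation.

DFT_6([x, 0, ...]) = [-6, 2.0000+5.1962i, 3, 2, 3, 2.0000-5.1962i]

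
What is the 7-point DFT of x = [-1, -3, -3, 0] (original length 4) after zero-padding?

Original 4-point DFT: [-7, 2+3i, -1, 2-3i]
Zero-padded 7-point DFT provides frequency interpolation.

DFT_7([x, 0, ...]) = [-7, -2.2029+5.2703i, 2.3705+1.6231i, -0.1676-1.0438i, -0.1676+1.0438i, 2.3705-1.6231i, -2.2029-5.2703i]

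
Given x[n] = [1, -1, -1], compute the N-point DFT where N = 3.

X[k] = Σ(n=0 to 2) x[n] · ω_3^(nk)
where ω_3 = e^(-2πi/3)

Computing each X[k]:
X[0] = -1
X[1] = 2
X[2] = 2

X = [-1, 2, 2]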